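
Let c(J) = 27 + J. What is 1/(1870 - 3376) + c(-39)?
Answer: -18073/1506 ≈ -12.001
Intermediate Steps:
1/(1870 - 3376) + c(-39) = 1/(1870 - 3376) + (27 - 39) = 1/(-1506) - 12 = -1/1506 - 12 = -18073/1506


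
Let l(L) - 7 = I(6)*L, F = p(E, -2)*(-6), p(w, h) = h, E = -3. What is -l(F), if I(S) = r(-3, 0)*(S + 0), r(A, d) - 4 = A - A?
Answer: -295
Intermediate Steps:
r(A, d) = 4 (r(A, d) = 4 + (A - A) = 4 + 0 = 4)
I(S) = 4*S (I(S) = 4*(S + 0) = 4*S)
F = 12 (F = -2*(-6) = 12)
l(L) = 7 + 24*L (l(L) = 7 + (4*6)*L = 7 + 24*L)
-l(F) = -(7 + 24*12) = -(7 + 288) = -1*295 = -295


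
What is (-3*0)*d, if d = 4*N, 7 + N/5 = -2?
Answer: 0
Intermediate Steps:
N = -45 (N = -35 + 5*(-2) = -35 - 10 = -45)
d = -180 (d = 4*(-45) = -180)
(-3*0)*d = -3*0*(-180) = 0*(-180) = 0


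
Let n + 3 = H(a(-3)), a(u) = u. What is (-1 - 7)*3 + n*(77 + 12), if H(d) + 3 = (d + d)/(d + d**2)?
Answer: -647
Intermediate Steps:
H(d) = -3 + 2*d/(d + d**2) (H(d) = -3 + (d + d)/(d + d**2) = -3 + (2*d)/(d + d**2) = -3 + 2*d/(d + d**2))
n = -7 (n = -3 + (-1 - 3*(-3))/(1 - 3) = -3 + (-1 + 9)/(-2) = -3 - 1/2*8 = -3 - 4 = -7)
(-1 - 7)*3 + n*(77 + 12) = (-1 - 7)*3 - 7*(77 + 12) = -8*3 - 7*89 = -24 - 623 = -647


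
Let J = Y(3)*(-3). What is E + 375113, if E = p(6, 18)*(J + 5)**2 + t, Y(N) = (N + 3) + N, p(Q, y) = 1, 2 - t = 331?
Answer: 375268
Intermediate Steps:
t = -329 (t = 2 - 1*331 = 2 - 331 = -329)
Y(N) = 3 + 2*N (Y(N) = (3 + N) + N = 3 + 2*N)
J = -27 (J = (3 + 2*3)*(-3) = (3 + 6)*(-3) = 9*(-3) = -27)
E = 155 (E = 1*(-27 + 5)**2 - 329 = 1*(-22)**2 - 329 = 1*484 - 329 = 484 - 329 = 155)
E + 375113 = 155 + 375113 = 375268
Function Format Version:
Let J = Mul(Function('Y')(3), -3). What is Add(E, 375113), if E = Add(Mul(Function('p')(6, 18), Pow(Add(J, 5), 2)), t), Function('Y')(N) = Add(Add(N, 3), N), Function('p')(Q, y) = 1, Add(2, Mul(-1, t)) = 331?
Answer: 375268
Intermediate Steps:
t = -329 (t = Add(2, Mul(-1, 331)) = Add(2, -331) = -329)
Function('Y')(N) = Add(3, Mul(2, N)) (Function('Y')(N) = Add(Add(3, N), N) = Add(3, Mul(2, N)))
J = -27 (J = Mul(Add(3, Mul(2, 3)), -3) = Mul(Add(3, 6), -3) = Mul(9, -3) = -27)
E = 155 (E = Add(Mul(1, Pow(Add(-27, 5), 2)), -329) = Add(Mul(1, Pow(-22, 2)), -329) = Add(Mul(1, 484), -329) = Add(484, -329) = 155)
Add(E, 375113) = Add(155, 375113) = 375268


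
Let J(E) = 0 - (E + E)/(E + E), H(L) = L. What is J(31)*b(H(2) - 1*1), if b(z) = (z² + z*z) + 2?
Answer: -4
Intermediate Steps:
J(E) = -1 (J(E) = 0 - 2*E/(2*E) = 0 - 2*E*1/(2*E) = 0 - 1*1 = 0 - 1 = -1)
b(z) = 2 + 2*z² (b(z) = (z² + z²) + 2 = 2*z² + 2 = 2 + 2*z²)
J(31)*b(H(2) - 1*1) = -(2 + 2*(2 - 1*1)²) = -(2 + 2*(2 - 1)²) = -(2 + 2*1²) = -(2 + 2*1) = -(2 + 2) = -1*4 = -4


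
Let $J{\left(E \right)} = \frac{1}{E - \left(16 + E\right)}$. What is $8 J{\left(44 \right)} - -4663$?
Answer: $\frac{9325}{2} \approx 4662.5$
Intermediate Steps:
$J{\left(E \right)} = - \frac{1}{16}$ ($J{\left(E \right)} = \frac{1}{-16} = - \frac{1}{16}$)
$8 J{\left(44 \right)} - -4663 = 8 \left(- \frac{1}{16}\right) - -4663 = - \frac{1}{2} + 4663 = \frac{9325}{2}$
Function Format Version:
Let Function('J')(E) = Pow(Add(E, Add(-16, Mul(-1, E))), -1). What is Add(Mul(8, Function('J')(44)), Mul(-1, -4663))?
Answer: Rational(9325, 2) ≈ 4662.5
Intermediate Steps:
Function('J')(E) = Rational(-1, 16) (Function('J')(E) = Pow(-16, -1) = Rational(-1, 16))
Add(Mul(8, Function('J')(44)), Mul(-1, -4663)) = Add(Mul(8, Rational(-1, 16)), Mul(-1, -4663)) = Add(Rational(-1, 2), 4663) = Rational(9325, 2)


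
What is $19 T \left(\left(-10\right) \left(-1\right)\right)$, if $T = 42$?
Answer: $7980$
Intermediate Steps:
$19 T \left(\left(-10\right) \left(-1\right)\right) = 19 \cdot 42 \left(\left(-10\right) \left(-1\right)\right) = 798 \cdot 10 = 7980$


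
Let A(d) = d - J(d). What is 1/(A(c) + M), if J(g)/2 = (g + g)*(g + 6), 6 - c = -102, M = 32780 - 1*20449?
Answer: -1/36809 ≈ -2.7167e-5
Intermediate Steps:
M = 12331 (M = 32780 - 20449 = 12331)
c = 108 (c = 6 - 1*(-102) = 6 + 102 = 108)
J(g) = 4*g*(6 + g) (J(g) = 2*((g + g)*(g + 6)) = 2*((2*g)*(6 + g)) = 2*(2*g*(6 + g)) = 4*g*(6 + g))
A(d) = d - 4*d*(6 + d)
1/(A(c) + M) = 1/(108*(-23 - 4*108) + 12331) = 1/(108*(-23 - 432) + 12331) = 1/(108*(-455) + 12331) = 1/(-49140 + 12331) = 1/(-36809) = -1/36809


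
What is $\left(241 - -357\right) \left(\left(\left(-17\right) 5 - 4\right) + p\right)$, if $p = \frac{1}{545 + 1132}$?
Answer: $- \frac{6865592}{129} \approx -53222.0$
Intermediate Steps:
$p = \frac{1}{1677} \approx 0.0005963$
$\left(241 - -357\right) \left(\left(\left(-17\right) 5 - 4\right) + p\right) = \left(241 - -357\right) \left(\left(\left(-17\right) 5 - 4\right) + \frac{1}{1677}\right) = \left(241 + 357\right) \left(\left(-85 - 4\right) + \frac{1}{1677}\right) = 598 \left(-89 + \frac{1}{1677}\right) = 598 \left(- \frac{149252}{1677}\right) = - \frac{6865592}{129}$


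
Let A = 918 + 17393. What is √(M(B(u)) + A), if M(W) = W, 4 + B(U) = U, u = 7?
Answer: √18314 ≈ 135.33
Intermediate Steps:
B(U) = -4 + U
A = 18311
√(M(B(u)) + A) = √((-4 + 7) + 18311) = √(3 + 18311) = √18314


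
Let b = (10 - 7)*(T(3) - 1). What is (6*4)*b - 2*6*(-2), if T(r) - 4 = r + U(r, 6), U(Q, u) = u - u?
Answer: 456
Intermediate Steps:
U(Q, u) = 0
T(r) = 4 + r (T(r) = 4 + (r + 0) = 4 + r)
b = 18 (b = (10 - 7)*((4 + 3) - 1) = 3*(7 - 1) = 3*6 = 18)
(6*4)*b - 2*6*(-2) = (6*4)*18 - 2*6*(-2) = 24*18 - 12*(-2) = 432 + 24 = 456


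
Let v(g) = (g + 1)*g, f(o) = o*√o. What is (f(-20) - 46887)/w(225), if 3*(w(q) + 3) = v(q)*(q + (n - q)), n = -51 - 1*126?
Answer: 15629/1000051 + 40*I*√5/3000153 ≈ 0.015628 + 2.9813e-5*I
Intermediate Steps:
f(o) = o^(3/2)
v(g) = g*(1 + g) (v(g) = (1 + g)*g = g*(1 + g))
n = -177 (n = -51 - 126 = -177)
w(q) = -3 - 59*q*(1 + q) (w(q) = -3 + ((q*(1 + q))*(q + (-177 - q)))/3 = -3 + ((q*(1 + q))*(-177))/3 = -3 + (-177*q*(1 + q))/3 = -3 - 59*q*(1 + q))
(f(-20) - 46887)/w(225) = ((-20)^(3/2) - 46887)/(-3 - 59*225*(1 + 225)) = (-40*I*√5 - 46887)/(-3 - 59*225*226) = (-46887 - 40*I*√5)/(-3 - 3000150) = (-46887 - 40*I*√5)/(-3000153) = (-46887 - 40*I*√5)*(-1/3000153) = 15629/1000051 + 40*I*√5/3000153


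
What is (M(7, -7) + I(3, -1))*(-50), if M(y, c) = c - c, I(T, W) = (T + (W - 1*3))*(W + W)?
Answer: -100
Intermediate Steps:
I(T, W) = 2*W*(-3 + T + W) (I(T, W) = (T + (W - 3))*(2*W) = (T + (-3 + W))*(2*W) = (-3 + T + W)*(2*W) = 2*W*(-3 + T + W))
M(y, c) = 0
(M(7, -7) + I(3, -1))*(-50) = (0 + 2*(-1)*(-3 + 3 - 1))*(-50) = (0 + 2*(-1)*(-1))*(-50) = (0 + 2)*(-50) = 2*(-50) = -100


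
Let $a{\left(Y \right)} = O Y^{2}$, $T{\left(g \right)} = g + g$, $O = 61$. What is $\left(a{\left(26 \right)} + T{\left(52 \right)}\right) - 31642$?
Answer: $9698$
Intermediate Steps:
$T{\left(g \right)} = 2 g$
$a{\left(Y \right)} = 61 Y^{2}$
$\left(a{\left(26 \right)} + T{\left(52 \right)}\right) - 31642 = \left(61 \cdot 26^{2} + 2 \cdot 52\right) - 31642 = \left(61 \cdot 676 + 104\right) - 31642 = \left(41236 + 104\right) - 31642 = 41340 - 31642 = 9698$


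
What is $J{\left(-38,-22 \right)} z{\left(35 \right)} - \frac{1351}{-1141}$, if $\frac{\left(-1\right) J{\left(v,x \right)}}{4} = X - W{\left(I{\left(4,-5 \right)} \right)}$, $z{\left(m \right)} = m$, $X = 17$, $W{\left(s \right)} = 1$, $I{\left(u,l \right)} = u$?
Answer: $- \frac{364927}{163} \approx -2238.8$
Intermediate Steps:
$J{\left(v,x \right)} = -64$ ($J{\left(v,x \right)} = - 4 \left(17 - 1\right) = \left(-4\right) 16 = -64$)
$J{\left(-38,-22 \right)} z{\left(35 \right)} - \frac{1351}{-1141} = \left(-64\right) 35 - \frac{1351}{-1141} = -2240 - - \frac{193}{163} = -2240 + \frac{193}{163} = - \frac{364927}{163}$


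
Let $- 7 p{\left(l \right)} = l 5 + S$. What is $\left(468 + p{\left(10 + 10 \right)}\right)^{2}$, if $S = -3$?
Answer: $\frac{10106041}{49} \approx 2.0625 \cdot 10^{5}$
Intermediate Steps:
$p{\left(l \right)} = \frac{3}{7} - \frac{5 l}{7}$ ($p{\left(l \right)} = - \frac{l 5 - 3}{7} = - \frac{5 l - 3}{7} = - \frac{-3 + 5 l}{7} = \frac{3}{7} - \frac{5 l}{7}$)
$\left(468 + p{\left(10 + 10 \right)}\right)^{2} = \left(468 + \left(\frac{3}{7} - \frac{5 \left(10 + 10\right)}{7}\right)\right)^{2} = \left(468 + \left(\frac{3}{7} - \frac{100}{7}\right)\right)^{2} = \left(468 - \frac{97}{7}\right)^{2} = \left(\frac{3179}{7}\right)^{2} = \frac{10106041}{49}$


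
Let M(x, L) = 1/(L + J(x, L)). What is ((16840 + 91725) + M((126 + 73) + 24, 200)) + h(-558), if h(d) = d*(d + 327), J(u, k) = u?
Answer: 100446850/423 ≈ 2.3746e+5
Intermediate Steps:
M(x, L) = 1/(L + x)
h(d) = d*(327 + d)
((16840 + 91725) + M((126 + 73) + 24, 200)) + h(-558) = ((16840 + 91725) + 1/(200 + ((126 + 73) + 24))) - 558*(327 - 558) = (108565 + 1/(200 + (199 + 24))) - 558*(-231) = (108565 + 1/(200 + 223)) + 128898 = (108565 + 1/423) + 128898 = 45922996/423 + 128898 = 100446850/423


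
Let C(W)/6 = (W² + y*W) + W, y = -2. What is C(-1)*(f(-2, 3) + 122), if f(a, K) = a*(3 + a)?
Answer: 1440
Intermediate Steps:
C(W) = -6*W + 6*W² (C(W) = 6*((W² - 2*W) + W) = 6*(W² - W) = -6*W + 6*W²)
C(-1)*(f(-2, 3) + 122) = (6*(-1)*(-1 - 1))*(-2*(3 - 2) + 122) = (6*(-1)*(-2))*(-2*1 + 122) = 12*(-2 + 122) = 12*120 = 1440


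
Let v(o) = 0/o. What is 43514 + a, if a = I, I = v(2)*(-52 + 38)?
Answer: 43514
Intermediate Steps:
v(o) = 0
I = 0 (I = 0*(-52 + 38) = 0*(-14) = 0)
a = 0
43514 + a = 43514 + 0 = 43514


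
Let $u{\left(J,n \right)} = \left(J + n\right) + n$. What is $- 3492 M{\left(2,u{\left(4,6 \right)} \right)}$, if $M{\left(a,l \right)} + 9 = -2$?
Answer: $38412$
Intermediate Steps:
$u{\left(J,n \right)} = J + 2 n$
$M{\left(a,l \right)} = -11$ ($M{\left(a,l \right)} = -9 - 2 = -11$)
$- 3492 M{\left(2,u{\left(4,6 \right)} \right)} = \left(-3492\right) \left(-11\right) = 38412$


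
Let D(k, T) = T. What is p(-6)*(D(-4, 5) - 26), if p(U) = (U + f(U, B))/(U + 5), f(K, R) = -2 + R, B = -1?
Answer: -189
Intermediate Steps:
p(U) = (-3 + U)/(5 + U) (p(U) = (U + (-2 - 1))/(U + 5) = (U - 3)/(5 + U) = (-3 + U)/(5 + U))
p(-6)*(D(-4, 5) - 26) = ((-3 - 6)/(5 - 6))*(5 - 26) = (-9/(-1))*(-21) = -1*(-9)*(-21) = 9*(-21) = -189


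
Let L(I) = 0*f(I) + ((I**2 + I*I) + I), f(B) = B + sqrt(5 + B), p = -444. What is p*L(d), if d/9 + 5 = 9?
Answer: -1166832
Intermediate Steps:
d = 36 (d = -45 + 9*9 = -45 + 81 = 36)
L(I) = I + 2*I**2 (L(I) = 0*(I + sqrt(5 + I)) + ((I**2 + I*I) + I) = 0 + ((I**2 + I**2) + I) = 0 + (2*I**2 + I) = 0 + (I + 2*I**2) = I + 2*I**2)
p*L(d) = -15984*(1 + 2*36) = -15984*(1 + 72) = -15984*73 = -444*2628 = -1166832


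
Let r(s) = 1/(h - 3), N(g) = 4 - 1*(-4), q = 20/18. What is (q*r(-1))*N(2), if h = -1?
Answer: -20/9 ≈ -2.2222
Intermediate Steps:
q = 10/9 (q = 20*(1/18) = 10/9 ≈ 1.1111)
N(g) = 8 (N(g) = 4 + 4 = 8)
r(s) = -¼ (r(s) = 1/(-1 - 3) = 1/(-4) = -¼)
(q*r(-1))*N(2) = ((10/9)*(-¼))*8 = -5/18*8 = -20/9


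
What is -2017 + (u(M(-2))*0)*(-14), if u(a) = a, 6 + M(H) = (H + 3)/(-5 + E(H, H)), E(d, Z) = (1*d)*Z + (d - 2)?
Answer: -2017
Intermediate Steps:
E(d, Z) = -2 + d + Z*d (E(d, Z) = d*Z + (-2 + d) = Z*d + (-2 + d) = -2 + d + Z*d)
M(H) = -6 + (3 + H)/(-7 + H + H²) (M(H) = -6 + (H + 3)/(-5 + (-2 + H + H*H)) = -6 + (3 + H)/(-5 + (-2 + H + H²)) = -6 + (3 + H)/(-7 + H + H²))
-2017 + (u(M(-2))*0)*(-14) = -2017 + (((45 - 6*(-2)² - 5*(-2))/(-7 - 2 + (-2)²))*0)*(-14) = -2017 + (((45 - 6*4 + 10)/(-7 - 2 + 4))*0)*(-14) = -2017 + (((45 - 24 + 10)/(-5))*0)*(-14) = -2017 + (-⅕*31*0)*(-14) = -2017 - 31/5*0*(-14) = -2017 + 0*(-14) = -2017 + 0 = -2017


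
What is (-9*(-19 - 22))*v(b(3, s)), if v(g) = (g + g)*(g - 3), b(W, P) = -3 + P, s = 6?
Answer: 0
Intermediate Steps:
v(g) = 2*g*(-3 + g) (v(g) = (2*g)*(-3 + g) = 2*g*(-3 + g))
(-9*(-19 - 22))*v(b(3, s)) = (-9*(-19 - 22))*(2*(-3 + 6)*(-3 + (-3 + 6))) = (-9*(-41))*(2*3*(-3 + 3)) = 369*(2*3*0) = 369*0 = 0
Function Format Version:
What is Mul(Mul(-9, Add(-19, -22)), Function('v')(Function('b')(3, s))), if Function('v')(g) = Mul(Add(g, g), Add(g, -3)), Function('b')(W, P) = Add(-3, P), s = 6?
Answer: 0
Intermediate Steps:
Function('v')(g) = Mul(2, g, Add(-3, g)) (Function('v')(g) = Mul(Mul(2, g), Add(-3, g)) = Mul(2, g, Add(-3, g)))
Mul(Mul(-9, Add(-19, -22)), Function('v')(Function('b')(3, s))) = Mul(Mul(-9, Add(-19, -22)), Mul(2, Add(-3, 6), Add(-3, Add(-3, 6)))) = Mul(Mul(-9, -41), Mul(2, 3, Add(-3, 3))) = Mul(369, Mul(2, 3, 0)) = Mul(369, 0) = 0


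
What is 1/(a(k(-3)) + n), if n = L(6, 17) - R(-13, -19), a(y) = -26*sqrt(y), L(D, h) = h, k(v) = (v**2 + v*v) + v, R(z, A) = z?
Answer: -1/308 - 13*sqrt(15)/4620 ≈ -0.014145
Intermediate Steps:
k(v) = v + 2*v**2 (k(v) = (v**2 + v**2) + v = 2*v**2 + v = v + 2*v**2)
n = 30 (n = 17 - 1*(-13) = 17 + 13 = 30)
1/(a(k(-3)) + n) = 1/(-26*sqrt(15) + 30) = 1/(30 - 26*sqrt(15))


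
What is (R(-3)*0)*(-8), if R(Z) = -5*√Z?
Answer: 0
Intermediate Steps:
(R(-3)*0)*(-8) = (-5*I*√3*0)*(-8) = 0*(-8) = 0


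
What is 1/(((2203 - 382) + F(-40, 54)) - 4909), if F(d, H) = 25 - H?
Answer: -1/3117 ≈ -0.00032082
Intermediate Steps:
1/(((2203 - 382) + F(-40, 54)) - 4909) = 1/(((2203 - 382) + (25 - 1*54)) - 4909) = 1/((1821 + (25 - 54)) - 4909) = 1/((1821 - 29) - 4909) = 1/(1792 - 4909) = 1/(-3117) = -1/3117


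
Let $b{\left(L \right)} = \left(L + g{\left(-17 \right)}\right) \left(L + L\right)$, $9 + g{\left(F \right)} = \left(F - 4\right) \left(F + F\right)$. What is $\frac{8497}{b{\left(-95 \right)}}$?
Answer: $- \frac{8497}{115900} \approx -0.073313$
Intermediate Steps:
$g{\left(F \right)} = -9 + 2 F \left(-4 + F\right)$ ($g{\left(F \right)} = -9 + \left(F - 4\right) \left(F + F\right) = -9 + \left(-4 + F\right) 2 F = -9 + 2 F \left(-4 + F\right)$)
$b{\left(L \right)} = 2 L \left(705 + L\right)$ ($b{\left(L \right)} = \left(L - \left(-127 - 578\right)\right) \left(L + L\right) = \left(L + \left(-9 + 136 + 2 \cdot 289\right)\right) 2 L = \left(L + \left(-9 + 136 + 578\right)\right) 2 L = \left(L + 705\right) 2 L = \left(705 + L\right) 2 L = 2 L \left(705 + L\right)$)
$\frac{8497}{b{\left(-95 \right)}} = \frac{8497}{2 \left(-95\right) \left(705 - 95\right)} = \frac{8497}{2 \left(-95\right) 610} = \frac{8497}{-115900} = 8497 \left(- \frac{1}{115900}\right) = - \frac{8497}{115900}$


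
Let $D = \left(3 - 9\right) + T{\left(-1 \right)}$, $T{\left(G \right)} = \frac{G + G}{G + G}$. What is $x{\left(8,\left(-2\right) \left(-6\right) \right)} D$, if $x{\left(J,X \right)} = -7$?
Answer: $35$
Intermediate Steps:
$T{\left(G \right)} = 1$ ($T{\left(G \right)} = \frac{2 G}{2 G} = 2 G \frac{1}{2 G} = 1$)
$D = -5$ ($D = \left(3 - 9\right) + 1 = -6 + 1 = -5$)
$x{\left(8,\left(-2\right) \left(-6\right) \right)} D = \left(-7\right) \left(-5\right) = 35$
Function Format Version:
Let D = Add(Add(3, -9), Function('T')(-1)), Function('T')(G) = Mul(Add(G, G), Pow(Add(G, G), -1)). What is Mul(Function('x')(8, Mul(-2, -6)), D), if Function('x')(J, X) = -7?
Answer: 35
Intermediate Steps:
Function('T')(G) = 1 (Function('T')(G) = Mul(Mul(2, G), Pow(Mul(2, G), -1)) = Mul(Mul(2, G), Mul(Rational(1, 2), Pow(G, -1))) = 1)
D = -5 (D = Add(Add(3, -9), 1) = Add(-6, 1) = -5)
Mul(Function('x')(8, Mul(-2, -6)), D) = Mul(-7, -5) = 35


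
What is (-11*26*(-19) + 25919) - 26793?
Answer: 4560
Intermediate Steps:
(-11*26*(-19) + 25919) - 26793 = (-286*(-19) + 25919) - 26793 = (5434 + 25919) - 26793 = 31353 - 26793 = 4560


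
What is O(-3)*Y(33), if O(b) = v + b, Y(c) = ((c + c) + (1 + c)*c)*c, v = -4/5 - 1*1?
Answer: -940896/5 ≈ -1.8818e+5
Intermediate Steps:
v = -9/5 (v = -4*1/5 - 1 = -4/5 - 1 = -9/5 ≈ -1.8000)
Y(c) = c*(2*c + c*(1 + c)) (Y(c) = (2*c + c*(1 + c))*c = c*(2*c + c*(1 + c)))
O(b) = -9/5 + b
O(-3)*Y(33) = (-9/5 - 3)*(33**2*(3 + 33)) = -26136*36/5 = -24/5*39204 = -940896/5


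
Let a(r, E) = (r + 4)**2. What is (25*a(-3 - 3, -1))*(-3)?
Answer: -300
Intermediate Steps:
a(r, E) = (4 + r)**2
(25*a(-3 - 3, -1))*(-3) = (25*(4 + (-3 - 3))**2)*(-3) = (25*(4 - 6)**2)*(-3) = (25*(-2)**2)*(-3) = (25*4)*(-3) = 100*(-3) = -300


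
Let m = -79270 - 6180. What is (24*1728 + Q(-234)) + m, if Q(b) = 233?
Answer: -43745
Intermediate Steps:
m = -85450
(24*1728 + Q(-234)) + m = (24*1728 + 233) - 85450 = (41472 + 233) - 85450 = 41705 - 85450 = -43745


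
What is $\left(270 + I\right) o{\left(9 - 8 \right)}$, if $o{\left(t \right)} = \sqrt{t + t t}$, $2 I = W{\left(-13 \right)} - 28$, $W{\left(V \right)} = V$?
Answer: $\frac{499 \sqrt{2}}{2} \approx 352.85$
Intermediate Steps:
$I = - \frac{41}{2}$ ($I = \frac{-13 - 28}{2} = \frac{1}{2} \left(-41\right) = - \frac{41}{2} \approx -20.5$)
$o{\left(t \right)} = \sqrt{t + t^{2}}$
$\left(270 + I\right) o{\left(9 - 8 \right)} = \left(270 - \frac{41}{2}\right) \sqrt{\left(9 - 8\right) \left(1 + \left(9 - 8\right)\right)} = \frac{499 \sqrt{1 \left(1 + 1\right)}}{2} = \frac{499 \sqrt{1 \cdot 2}}{2} = \frac{499 \sqrt{2}}{2}$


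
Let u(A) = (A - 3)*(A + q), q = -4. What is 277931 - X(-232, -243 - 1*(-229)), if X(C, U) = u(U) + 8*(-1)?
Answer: 277633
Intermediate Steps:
u(A) = (-4 + A)*(-3 + A) (u(A) = (A - 3)*(A - 4) = (-3 + A)*(-4 + A) = (-4 + A)*(-3 + A))
X(C, U) = 4 + U² - 7*U (X(C, U) = (12 + U² - 7*U) + 8*(-1) = (12 + U² - 7*U) - 8 = 4 + U² - 7*U)
277931 - X(-232, -243 - 1*(-229)) = 277931 - (4 + (-243 - 1*(-229))² - 7*(-243 - 1*(-229))) = 277931 - (4 + (-243 + 229)² - 7*(-243 + 229)) = 277931 - (4 + (-14)² - 7*(-14)) = 277931 - (4 + 196 + 98) = 277931 - 1*298 = 277931 - 298 = 277633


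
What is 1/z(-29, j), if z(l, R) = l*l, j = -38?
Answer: 1/841 ≈ 0.0011891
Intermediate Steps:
z(l, R) = l**2
1/z(-29, j) = 1/((-29)**2) = 1/841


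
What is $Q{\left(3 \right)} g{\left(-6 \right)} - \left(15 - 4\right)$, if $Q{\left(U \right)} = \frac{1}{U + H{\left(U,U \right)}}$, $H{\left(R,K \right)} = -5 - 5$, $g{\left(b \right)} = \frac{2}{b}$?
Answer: $- \frac{230}{21} \approx -10.952$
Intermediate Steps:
$H{\left(R,K \right)} = -10$ ($H{\left(R,K \right)} = -5 - 5 = -10$)
$Q{\left(U \right)} = \frac{1}{-10 + U}$ ($Q{\left(U \right)} = \frac{1}{U - 10} = \frac{1}{-10 + U}$)
$Q{\left(3 \right)} g{\left(-6 \right)} - \left(15 - 4\right) = \frac{2 \frac{1}{-6}}{-10 + 3} - \left(15 - 4\right) = \frac{2 \left(- \frac{1}{6}\right)}{-7} - 11 = \left(- \frac{1}{7}\right) \left(- \frac{1}{3}\right) - 11 = \frac{1}{21} - 11 = - \frac{230}{21}$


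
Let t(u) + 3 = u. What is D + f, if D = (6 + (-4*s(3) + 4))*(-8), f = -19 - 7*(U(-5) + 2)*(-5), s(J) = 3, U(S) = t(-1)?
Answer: -73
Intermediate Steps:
t(u) = -3 + u
U(S) = -4 (U(S) = -3 - 1 = -4)
f = -89 (f = -19 - 7*(-4 + 2)*(-5) = -19 - (-14)*(-5) = -19 - 7*10 = -19 - 70 = -89)
D = 16 (D = (6 + (-4*3 + 4))*(-8) = (6 + (-12 + 4))*(-8) = (6 - 8)*(-8) = -2*(-8) = 16)
D + f = 16 - 89 = -73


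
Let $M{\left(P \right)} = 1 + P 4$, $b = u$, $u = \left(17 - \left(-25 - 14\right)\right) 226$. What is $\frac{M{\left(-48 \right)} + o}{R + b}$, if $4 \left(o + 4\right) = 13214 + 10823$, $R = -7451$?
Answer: $\frac{23257}{20820} \approx 1.1171$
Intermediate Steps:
$o = \frac{24021}{4}$ ($o = -4 + \frac{13214 + 10823}{4} = -4 + \frac{1}{4} \cdot 24037 = -4 + \frac{24037}{4} = \frac{24021}{4} \approx 6005.3$)
$u = 12656$ ($u = \left(17 - -39\right) 226 = \left(17 + 39\right) 226 = 56 \cdot 226 = 12656$)
$b = 12656$
$M{\left(P \right)} = 1 + 4 P$
$\frac{M{\left(-48 \right)} + o}{R + b} = \frac{\left(1 + 4 \left(-48\right)\right) + \frac{24021}{4}}{-7451 + 12656} = \frac{\left(1 - 192\right) + \frac{24021}{4}}{5205} = \left(-191 + \frac{24021}{4}\right) \frac{1}{5205} = \frac{23257}{4} \cdot \frac{1}{5205} = \frac{23257}{20820}$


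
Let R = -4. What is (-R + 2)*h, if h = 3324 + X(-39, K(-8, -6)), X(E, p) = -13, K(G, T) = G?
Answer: 19866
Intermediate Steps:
h = 3311 (h = 3324 - 13 = 3311)
(-R + 2)*h = (-1*(-4) + 2)*3311 = (4 + 2)*3311 = 6*3311 = 19866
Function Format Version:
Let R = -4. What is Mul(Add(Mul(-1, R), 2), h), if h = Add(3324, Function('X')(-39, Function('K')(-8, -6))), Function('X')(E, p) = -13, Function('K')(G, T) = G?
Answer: 19866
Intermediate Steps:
h = 3311 (h = Add(3324, -13) = 3311)
Mul(Add(Mul(-1, R), 2), h) = Mul(Add(Mul(-1, -4), 2), 3311) = Mul(Add(4, 2), 3311) = Mul(6, 3311) = 19866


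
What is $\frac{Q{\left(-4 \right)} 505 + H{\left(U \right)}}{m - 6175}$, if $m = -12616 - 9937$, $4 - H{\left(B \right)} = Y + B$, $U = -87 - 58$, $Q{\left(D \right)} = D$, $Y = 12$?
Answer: $\frac{269}{4104} \approx 0.065546$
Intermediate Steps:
$U = -145$ ($U = -87 - 58 = -145$)
$H{\left(B \right)} = -8 - B$ ($H{\left(B \right)} = 4 - \left(12 + B\right) = -8 - B$)
$m = -22553$ ($m = -12616 - 9937 = -22553$)
$\frac{Q{\left(-4 \right)} 505 + H{\left(U \right)}}{m - 6175} = \frac{\left(-4\right) 505 - -137}{-22553 - 6175} = \frac{-2020 + \left(-8 + 145\right)}{-28728} = \left(-2020 + 137\right) \left(- \frac{1}{28728}\right) = \left(-1883\right) \left(- \frac{1}{28728}\right) = \frac{269}{4104}$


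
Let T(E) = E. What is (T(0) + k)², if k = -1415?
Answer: 2002225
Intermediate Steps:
(T(0) + k)² = (0 - 1415)² = (-1415)² = 2002225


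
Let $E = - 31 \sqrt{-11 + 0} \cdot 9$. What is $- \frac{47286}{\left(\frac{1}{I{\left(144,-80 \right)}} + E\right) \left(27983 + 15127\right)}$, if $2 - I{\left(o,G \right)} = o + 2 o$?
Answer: $\frac{225922}{75835667942579} - \frac{27103862340 i \sqrt{11}}{75835667942579} \approx 2.9791 \cdot 10^{-9} - 0.0011854 i$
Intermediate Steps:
$I{\left(o,G \right)} = 2 - 3 o$ ($I{\left(o,G \right)} = 2 - \left(o + 2 o\right) = 2 - 3 o$)
$E = - 279 i \sqrt{11}$ ($E = - 31 \sqrt{-11} \cdot 9 = - 31 i \sqrt{11} \cdot 9 = - 279 i \sqrt{11} \approx - 925.34 i$)
$- \frac{47286}{\left(\frac{1}{I{\left(144,-80 \right)}} + E\right) \left(27983 + 15127\right)} = - \frac{47286}{\left(\frac{1}{2 - 432} - 279 i \sqrt{11}\right) \left(27983 + 15127\right)} = - \frac{47286}{\left(\frac{1}{2 - 432} - 279 i \sqrt{11}\right) 43110} = - \frac{47286}{\left(\frac{1}{-430} - 279 i \sqrt{11}\right) 43110} = - \frac{47286}{\left(- \frac{1}{430} - 279 i \sqrt{11}\right) 43110} = - \frac{47286}{- \frac{4311}{43} - 12027690 i \sqrt{11}}$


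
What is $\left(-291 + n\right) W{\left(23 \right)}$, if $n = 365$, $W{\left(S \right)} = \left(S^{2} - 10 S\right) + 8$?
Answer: $22718$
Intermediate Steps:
$W{\left(S \right)} = 8 + S^{2} - 10 S$
$\left(-291 + n\right) W{\left(23 \right)} = \left(-291 + 365\right) \left(8 + 23^{2} - 230\right) = 74 \left(8 + 529 - 230\right) = 74 \cdot 307 = 22718$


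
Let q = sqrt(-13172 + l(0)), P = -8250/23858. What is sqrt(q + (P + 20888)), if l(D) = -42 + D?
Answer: sqrt(2972334937283 + 142301041*I*sqrt(13214))/11929 ≈ 144.53 + 0.39769*I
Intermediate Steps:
P = -4125/11929 (P = -8250*1/23858 = -4125/11929 ≈ -0.34580)
q = I*sqrt(13214) (q = sqrt(-13172 + (-42 + 0)) = sqrt(-13172 - 42) = sqrt(-13214) = I*sqrt(13214) ≈ 114.95*I)
sqrt(q + (P + 20888)) = sqrt(I*sqrt(13214) + (-4125/11929 + 20888)) = sqrt(I*sqrt(13214) + 249168827/11929) = sqrt(249168827/11929 + I*sqrt(13214))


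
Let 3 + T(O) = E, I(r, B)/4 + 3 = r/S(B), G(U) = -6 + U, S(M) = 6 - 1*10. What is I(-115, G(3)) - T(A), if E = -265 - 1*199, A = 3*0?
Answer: 570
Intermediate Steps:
S(M) = -4 (S(M) = 6 - 10 = -4)
A = 0
I(r, B) = -12 - r (I(r, B) = -12 + 4*(r/(-4)) = -12 + 4*(r*(-¼)) = -12 + 4*(-r/4) = -12 - r)
E = -464 (E = -265 - 199 = -464)
T(O) = -467 (T(O) = -3 - 464 = -467)
I(-115, G(3)) - T(A) = (-12 - 1*(-115)) - 1*(-467) = (-12 + 115) + 467 = 103 + 467 = 570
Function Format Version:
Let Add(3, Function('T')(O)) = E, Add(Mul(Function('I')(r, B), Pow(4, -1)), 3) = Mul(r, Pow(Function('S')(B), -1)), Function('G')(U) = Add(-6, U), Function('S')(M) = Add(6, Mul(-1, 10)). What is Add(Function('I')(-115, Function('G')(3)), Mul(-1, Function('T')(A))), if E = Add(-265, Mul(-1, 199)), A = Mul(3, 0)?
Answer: 570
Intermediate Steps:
Function('S')(M) = -4 (Function('S')(M) = Add(6, -10) = -4)
A = 0
Function('I')(r, B) = Add(-12, Mul(-1, r)) (Function('I')(r, B) = Add(-12, Mul(4, Mul(r, Pow(-4, -1)))) = Add(-12, Mul(4, Mul(r, Rational(-1, 4)))) = Add(-12, Mul(4, Mul(Rational(-1, 4), r))) = Add(-12, Mul(-1, r)))
E = -464 (E = Add(-265, -199) = -464)
Function('T')(O) = -467 (Function('T')(O) = Add(-3, -464) = -467)
Add(Function('I')(-115, Function('G')(3)), Mul(-1, Function('T')(A))) = Add(Add(-12, Mul(-1, -115)), Mul(-1, -467)) = Add(Add(-12, 115), 467) = Add(103, 467) = 570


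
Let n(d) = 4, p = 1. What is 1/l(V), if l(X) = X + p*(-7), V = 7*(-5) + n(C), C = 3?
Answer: -1/38 ≈ -0.026316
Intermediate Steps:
V = -31 (V = 7*(-5) + 4 = -35 + 4 = -31)
l(X) = -7 + X (l(X) = X + 1*(-7) = X - 7 = -7 + X)
1/l(V) = 1/(-7 - 31) = 1/(-38) = -1/38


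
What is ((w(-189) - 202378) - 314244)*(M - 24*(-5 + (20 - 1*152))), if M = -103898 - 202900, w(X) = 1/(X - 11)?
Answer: 3135998894751/20 ≈ 1.5680e+11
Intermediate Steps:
w(X) = 1/(-11 + X)
M = -306798
((w(-189) - 202378) - 314244)*(M - 24*(-5 + (20 - 1*152))) = ((1/(-11 - 189) - 202378) - 314244)*(-306798 - 24*(-5 + (20 - 1*152))) = ((1/(-200) - 202378) - 314244)*(-306798 - 24*(-5 + (20 - 152))) = ((-1/200 - 202378) - 314244)*(-306798 - 24*(-5 - 132)) = (-40475601/200 - 314244)*(-306798 - 24*(-137)) = -103324401*(-306798 + 3288)/200 = -103324401/200*(-303510) = 3135998894751/20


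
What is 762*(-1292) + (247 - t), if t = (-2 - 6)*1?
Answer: -984249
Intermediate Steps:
t = -8 (t = -8*1 = -8)
762*(-1292) + (247 - t) = 762*(-1292) + (247 - 1*(-8)) = -984504 + (247 + 8) = -984504 + 255 = -984249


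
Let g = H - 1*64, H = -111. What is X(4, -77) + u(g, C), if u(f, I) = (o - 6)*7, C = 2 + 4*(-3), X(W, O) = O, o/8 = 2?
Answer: -7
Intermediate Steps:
o = 16 (o = 8*2 = 16)
C = -10 (C = 2 - 12 = -10)
g = -175 (g = -111 - 1*64 = -111 - 64 = -175)
u(f, I) = 70 (u(f, I) = (16 - 6)*7 = 10*7 = 70)
X(4, -77) + u(g, C) = -77 + 70 = -7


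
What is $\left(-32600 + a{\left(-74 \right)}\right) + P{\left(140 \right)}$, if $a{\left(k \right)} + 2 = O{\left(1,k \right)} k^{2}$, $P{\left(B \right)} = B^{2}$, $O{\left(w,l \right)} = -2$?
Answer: $-23954$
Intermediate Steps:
$a{\left(k \right)} = -2 - 2 k^{2}$
$\left(-32600 + a{\left(-74 \right)}\right) + P{\left(140 \right)} = \left(-32600 - \left(2 + 2 \left(-74\right)^{2}\right)\right) + 140^{2} = \left(-32600 - 10954\right) + 19600 = -43554 + 19600 = -23954$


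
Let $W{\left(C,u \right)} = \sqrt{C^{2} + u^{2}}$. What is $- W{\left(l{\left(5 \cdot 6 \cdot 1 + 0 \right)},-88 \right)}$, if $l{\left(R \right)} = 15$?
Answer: $- \sqrt{7969} \approx -89.269$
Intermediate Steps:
$- W{\left(l{\left(5 \cdot 6 \cdot 1 + 0 \right)},-88 \right)} = - \sqrt{15^{2} + \left(-88\right)^{2}} = - \sqrt{225 + 7744} = - \sqrt{7969}$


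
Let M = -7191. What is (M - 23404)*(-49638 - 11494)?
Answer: 1870333540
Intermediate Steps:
(M - 23404)*(-49638 - 11494) = (-7191 - 23404)*(-49638 - 11494) = -30595*(-61132) = 1870333540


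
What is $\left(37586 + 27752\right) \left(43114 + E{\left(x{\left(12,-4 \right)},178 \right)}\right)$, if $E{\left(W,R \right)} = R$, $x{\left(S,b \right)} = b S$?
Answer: $2828612696$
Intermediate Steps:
$x{\left(S,b \right)} = S b$
$\left(37586 + 27752\right) \left(43114 + E{\left(x{\left(12,-4 \right)},178 \right)}\right) = \left(37586 + 27752\right) \left(43114 + 178\right) = 65338 \cdot 43292 = 2828612696$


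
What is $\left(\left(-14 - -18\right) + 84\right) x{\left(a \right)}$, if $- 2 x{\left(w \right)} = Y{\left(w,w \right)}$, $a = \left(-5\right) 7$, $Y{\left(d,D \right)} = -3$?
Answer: $132$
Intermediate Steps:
$a = -35$
$x{\left(w \right)} = \frac{3}{2}$ ($x{\left(w \right)} = \left(- \frac{1}{2}\right) \left(-3\right) = \frac{3}{2}$)
$\left(\left(-14 - -18\right) + 84\right) x{\left(a \right)} = \left(\left(-14 - -18\right) + 84\right) \frac{3}{2} = \left(\left(-14 + 18\right) + 84\right) \frac{3}{2} = \left(4 + 84\right) \frac{3}{2} = 88 \cdot \frac{3}{2} = 132$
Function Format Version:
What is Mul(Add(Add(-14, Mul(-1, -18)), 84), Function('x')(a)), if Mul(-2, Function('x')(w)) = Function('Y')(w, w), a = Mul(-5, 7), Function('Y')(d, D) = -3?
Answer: 132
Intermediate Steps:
a = -35
Function('x')(w) = Rational(3, 2) (Function('x')(w) = Mul(Rational(-1, 2), -3) = Rational(3, 2))
Mul(Add(Add(-14, Mul(-1, -18)), 84), Function('x')(a)) = Mul(Add(Add(-14, Mul(-1, -18)), 84), Rational(3, 2)) = Mul(Add(Add(-14, 18), 84), Rational(3, 2)) = Mul(Add(4, 84), Rational(3, 2)) = Mul(88, Rational(3, 2)) = 132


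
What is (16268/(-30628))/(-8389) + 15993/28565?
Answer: 1027419699844/1834860577745 ≈ 0.55994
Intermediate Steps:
(16268/(-30628))/(-8389) + 15993/28565 = (16268*(-1/30628))*(-1/8389) + 15993*(1/28565) = -4067/7657*(-1/8389) + 15993/28565 = 4067/64234573 + 15993/28565 = 1027419699844/1834860577745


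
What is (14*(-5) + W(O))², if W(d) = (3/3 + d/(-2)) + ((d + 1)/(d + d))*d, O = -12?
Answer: 18769/4 ≈ 4692.3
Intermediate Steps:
W(d) = 3/2 (W(d) = (3*(⅓) + d*(-½)) + ((1 + d)/((2*d)))*d = (1 - d/2) + ((1 + d)*(1/(2*d)))*d = (1 - d/2) + ((1 + d)/(2*d))*d = (1 - d/2) + (½ + d/2) = 3/2)
(14*(-5) + W(O))² = (14*(-5) + 3/2)² = (-70 + 3/2)² = (-137/2)² = 18769/4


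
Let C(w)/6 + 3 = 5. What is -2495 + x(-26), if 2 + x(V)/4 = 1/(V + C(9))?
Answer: -17523/7 ≈ -2503.3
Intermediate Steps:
C(w) = 12 (C(w) = -18 + 6*5 = -18 + 30 = 12)
x(V) = -8 + 4/(12 + V) (x(V) = -8 + 4/(V + 12) = -8 + 4/(12 + V))
-2495 + x(-26) = -2495 + 4*(-23 - 2*(-26))/(12 - 26) = -2495 + 4*(-23 + 52)/(-14) = -2495 + 4*(-1/14)*29 = -2495 - 58/7 = -17523/7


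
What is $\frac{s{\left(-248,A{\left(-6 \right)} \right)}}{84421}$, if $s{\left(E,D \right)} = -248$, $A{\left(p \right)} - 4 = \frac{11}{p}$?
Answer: $- \frac{248}{84421} \approx -0.0029377$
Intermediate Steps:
$A{\left(p \right)} = 4 + \frac{11}{p}$
$\frac{s{\left(-248,A{\left(-6 \right)} \right)}}{84421} = - \frac{248}{84421}$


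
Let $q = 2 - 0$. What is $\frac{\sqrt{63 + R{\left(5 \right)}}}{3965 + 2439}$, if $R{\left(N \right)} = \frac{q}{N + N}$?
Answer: $\frac{\sqrt{395}}{16010} \approx 0.0012414$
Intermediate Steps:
$q = 2$ ($q = 2 + 0 = 2$)
$R{\left(N \right)} = \frac{1}{N}$ ($R{\left(N \right)} = \frac{2}{N + N} = \frac{2}{2 N} = 2 \frac{1}{2 N} = \frac{1}{N}$)
$\frac{\sqrt{63 + R{\left(5 \right)}}}{3965 + 2439} = \frac{\sqrt{63 + \frac{1}{5}}}{3965 + 2439} = \frac{\sqrt{63 + \frac{1}{5}}}{6404} = \sqrt{\frac{316}{5}} \cdot \frac{1}{6404} = \frac{2 \sqrt{395}}{5} \cdot \frac{1}{6404} = \frac{\sqrt{395}}{16010}$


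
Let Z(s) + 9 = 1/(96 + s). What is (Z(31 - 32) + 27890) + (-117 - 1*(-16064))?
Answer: 4163661/95 ≈ 43828.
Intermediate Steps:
Z(s) = -9 + 1/(96 + s)
(Z(31 - 32) + 27890) + (-117 - 1*(-16064)) = ((-863 - 9*(31 - 32))/(96 + (31 - 32)) + 27890) + (-117 - 1*(-16064)) = ((-863 - 9*(-1))/(96 - 1) + 27890) + (-117 + 16064) = ((-863 + 9)/95 + 27890) + 15947 = ((1/95)*(-854) + 27890) + 15947 = (-854/95 + 27890) + 15947 = 2648696/95 + 15947 = 4163661/95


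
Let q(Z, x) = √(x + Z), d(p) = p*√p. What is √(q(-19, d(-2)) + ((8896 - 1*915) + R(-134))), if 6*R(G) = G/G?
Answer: √(287322 + 36*√(-19 - 2*I*√2))/6 ≈ 89.339 - 0.024462*I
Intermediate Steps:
R(G) = ⅙ (R(G) = (G/G)/6 = (⅙)*1 = ⅙)
d(p) = p^(3/2)
q(Z, x) = √(Z + x)
√(q(-19, d(-2)) + ((8896 - 1*915) + R(-134))) = √(√(-19 + (-2)^(3/2)) + ((8896 - 1*915) + ⅙)) = √(√(-19 - 2*I*√2) + ((8896 - 915) + ⅙)) = √(√(-19 - 2*I*√2) + (7981 + ⅙)) = √(√(-19 - 2*I*√2) + 47887/6) = √(47887/6 + √(-19 - 2*I*√2))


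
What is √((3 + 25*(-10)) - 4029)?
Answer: 2*I*√1069 ≈ 65.391*I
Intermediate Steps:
√((3 + 25*(-10)) - 4029) = √((3 - 250) - 4029) = √(-247 - 4029) = √(-4276) = 2*I*√1069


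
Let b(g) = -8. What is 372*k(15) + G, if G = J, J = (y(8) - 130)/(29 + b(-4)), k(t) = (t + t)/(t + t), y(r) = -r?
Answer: 2558/7 ≈ 365.43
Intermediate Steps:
k(t) = 1 (k(t) = (2*t)/((2*t)) = (2*t)*(1/(2*t)) = 1)
J = -46/7 (J = (-1*8 - 130)/(29 - 8) = (-8 - 130)/21 = -138*1/21 = -46/7 ≈ -6.5714)
G = -46/7 ≈ -6.5714
372*k(15) + G = 372*1 - 46/7 = 372 - 46/7 = 2558/7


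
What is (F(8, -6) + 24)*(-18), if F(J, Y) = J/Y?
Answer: -408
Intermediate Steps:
(F(8, -6) + 24)*(-18) = (8/(-6) + 24)*(-18) = (8*(-1/6) + 24)*(-18) = (-4/3 + 24)*(-18) = (68/3)*(-18) = -408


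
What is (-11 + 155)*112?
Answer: 16128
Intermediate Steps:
(-11 + 155)*112 = 144*112 = 16128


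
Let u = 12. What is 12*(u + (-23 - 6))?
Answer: -204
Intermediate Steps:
12*(u + (-23 - 6)) = 12*(12 + (-23 - 6)) = 12*(12 - 29) = 12*(-17) = -204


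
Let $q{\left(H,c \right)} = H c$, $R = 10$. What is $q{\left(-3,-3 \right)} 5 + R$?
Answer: $55$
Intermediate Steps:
$q{\left(-3,-3 \right)} 5 + R = \left(-3\right) \left(-3\right) 5 + 10 = 9 \cdot 5 + 10 = 45 + 10 = 55$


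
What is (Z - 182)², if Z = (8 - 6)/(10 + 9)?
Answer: 11943936/361 ≈ 33086.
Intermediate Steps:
Z = 2/19 ≈ 0.10526
(Z - 182)² = (2/19 - 182)² = (-3456/19)² = 11943936/361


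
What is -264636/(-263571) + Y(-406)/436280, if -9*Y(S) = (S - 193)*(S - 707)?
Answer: 95931020827/114990755880 ≈ 0.83425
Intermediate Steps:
Y(S) = -(-707 + S)*(-193 + S)/9 (Y(S) = -(S - 193)*(S - 707)/9 = -(-193 + S)*(-707 + S)/9 = -(-707 + S)*(-193 + S)/9)
-264636/(-263571) + Y(-406)/436280 = -264636/(-263571) + (-136451/9 + 100*(-406) - 1/9*(-406)**2)/436280 = -264636*(-1/263571) + (-136451/9 - 40600 - 1/9*164836)*(1/436280) = 88212/87857 + (-136451/9 - 40600 - 164836/9)*(1/436280) = 88212/87857 - 222229/3*1/436280 = 88212/87857 - 222229/1308840 = 95931020827/114990755880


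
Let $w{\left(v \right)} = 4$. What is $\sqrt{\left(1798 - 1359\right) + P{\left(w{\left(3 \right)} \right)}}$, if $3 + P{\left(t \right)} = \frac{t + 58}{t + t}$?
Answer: $\frac{5 \sqrt{71}}{2} \approx 21.065$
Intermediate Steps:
$P{\left(t \right)} = -3 + \frac{58 + t}{2 t}$ ($P{\left(t \right)} = -3 + \frac{t + 58}{t + t} = -3 + \frac{58 + t}{2 t}$)
$\sqrt{\left(1798 - 1359\right) + P{\left(w{\left(3 \right)} \right)}} = \sqrt{\left(1798 - 1359\right) - \left(\frac{5}{2} - \frac{29}{4}\right)} = \sqrt{\left(1798 - 1359\right) + \left(- \frac{5}{2} + 29 \cdot \frac{1}{4}\right)} = \sqrt{439 + \left(- \frac{5}{2} + \frac{29}{4}\right)} = \sqrt{439 + \frac{19}{4}} = \sqrt{\frac{1775}{4}} = \frac{5 \sqrt{71}}{2}$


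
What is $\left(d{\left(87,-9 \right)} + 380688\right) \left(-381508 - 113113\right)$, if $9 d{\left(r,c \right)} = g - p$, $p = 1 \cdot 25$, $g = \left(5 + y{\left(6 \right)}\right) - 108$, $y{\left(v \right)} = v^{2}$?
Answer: $- \frac{1694621008100}{9} \approx -1.8829 \cdot 10^{11}$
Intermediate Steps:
$g = -67$ ($g = \left(5 + 6^{2}\right) - 108 = \left(5 + 36\right) - 108 = 41 - 108 = -67$)
$p = 25$
$d{\left(r,c \right)} = - \frac{92}{9}$ ($d{\left(r,c \right)} = \frac{-67 - 25}{9} = \frac{1}{9} \left(-92\right) = - \frac{92}{9}$)
$\left(d{\left(87,-9 \right)} + 380688\right) \left(-381508 - 113113\right) = \left(- \frac{92}{9} + 380688\right) \left(-381508 - 113113\right) = \frac{3426100}{9} \left(-494621\right) = - \frac{1694621008100}{9}$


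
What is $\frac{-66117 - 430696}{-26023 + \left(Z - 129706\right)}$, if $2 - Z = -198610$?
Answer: $- \frac{496813}{42883} \approx -11.585$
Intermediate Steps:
$Z = 198612$ ($Z = 2 - -198610 = 2 + 198610 = 198612$)
$\frac{-66117 - 430696}{-26023 + \left(Z - 129706\right)} = \frac{-66117 - 430696}{-26023 + \left(198612 - 129706\right)} = - \frac{496813}{-26023 + 68906} = - \frac{496813}{42883}$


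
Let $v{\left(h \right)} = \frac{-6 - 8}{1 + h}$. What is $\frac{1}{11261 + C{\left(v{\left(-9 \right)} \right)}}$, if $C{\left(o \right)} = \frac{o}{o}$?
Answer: $\frac{1}{11262} \approx 8.8794 \cdot 10^{-5}$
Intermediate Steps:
$v{\left(h \right)} = - \frac{14}{1 + h}$
$C{\left(o \right)} = 1$
$\frac{1}{11261 + C{\left(v{\left(-9 \right)} \right)}} = \frac{1}{11261 + 1} = \frac{1}{11262}$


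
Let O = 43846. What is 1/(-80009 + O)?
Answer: -1/36163 ≈ -2.7653e-5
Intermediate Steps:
1/(-80009 + O) = 1/(-80009 + 43846) = 1/(-36163) = -1/36163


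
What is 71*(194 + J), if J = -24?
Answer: 12070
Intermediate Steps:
71*(194 + J) = 71*(194 - 24) = 71*170 = 12070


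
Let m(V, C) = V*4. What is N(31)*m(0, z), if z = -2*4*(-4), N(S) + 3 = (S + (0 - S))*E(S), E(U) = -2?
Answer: 0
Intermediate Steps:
N(S) = -3 (N(S) = -3 + (S + (0 - S))*(-2) = -3 + (S - S)*(-2) = -3 + 0*(-2) = -3 + 0 = -3)
z = 32 (z = -8*(-4) = 32)
m(V, C) = 4*V
N(31)*m(0, z) = -12*0 = -3*0 = 0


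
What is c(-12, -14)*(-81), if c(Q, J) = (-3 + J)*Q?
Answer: -16524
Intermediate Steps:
c(Q, J) = Q*(-3 + J)
c(-12, -14)*(-81) = -12*(-3 - 14)*(-81) = -12*(-17)*(-81) = 204*(-81) = -16524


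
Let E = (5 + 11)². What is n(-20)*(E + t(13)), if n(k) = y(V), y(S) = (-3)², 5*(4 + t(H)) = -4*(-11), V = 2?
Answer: 11736/5 ≈ 2347.2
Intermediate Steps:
t(H) = 24/5 (t(H) = -4 + (-4*(-11))/5 = -4 + (⅕)*44 = -4 + 44/5 = 24/5)
y(S) = 9
E = 256 (E = 16² = 256)
n(k) = 9
n(-20)*(E + t(13)) = 9*(256 + 24/5) = 9*(1304/5) = 11736/5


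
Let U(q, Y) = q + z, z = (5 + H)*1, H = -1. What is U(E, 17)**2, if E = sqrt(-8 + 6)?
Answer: (4 + I*sqrt(2))**2 ≈ 14.0 + 11.314*I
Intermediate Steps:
E = I*sqrt(2) (E = sqrt(-2) = I*sqrt(2) ≈ 1.4142*I)
z = 4 (z = (5 - 1)*1 = 4*1 = 4)
U(q, Y) = 4 + q (U(q, Y) = q + 4 = 4 + q)
U(E, 17)**2 = (4 + I*sqrt(2))**2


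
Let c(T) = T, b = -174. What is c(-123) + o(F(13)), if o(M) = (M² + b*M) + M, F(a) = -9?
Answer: 1515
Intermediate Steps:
o(M) = M² - 173*M (o(M) = (M² - 174*M) + M = M² - 173*M)
c(-123) + o(F(13)) = -123 - 9*(-173 - 9) = -123 - 9*(-182) = -123 + 1638 = 1515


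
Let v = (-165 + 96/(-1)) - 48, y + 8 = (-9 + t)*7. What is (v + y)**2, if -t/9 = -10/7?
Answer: 84100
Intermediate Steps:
t = 90/7 (t = -(-90)/7 = -9*(-10/7) = 90/7 ≈ 12.857)
y = 19 (y = -8 + (-9 + 90/7)*7 = -8 + (27/7)*7 = -8 + 27 = 19)
v = -309 (v = (-165 + 96*(-1)) - 48 = (-165 - 96) - 48 = -261 - 48 = -309)
(v + y)**2 = (-309 + 19)**2 = (-290)**2 = 84100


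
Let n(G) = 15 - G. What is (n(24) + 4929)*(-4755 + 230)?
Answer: -22263000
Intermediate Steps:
(n(24) + 4929)*(-4755 + 230) = ((15 - 1*24) + 4929)*(-4755 + 230) = ((15 - 24) + 4929)*(-4525) = (-9 + 4929)*(-4525) = 4920*(-4525) = -22263000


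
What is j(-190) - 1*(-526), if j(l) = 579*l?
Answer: -109484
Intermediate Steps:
j(-190) - 1*(-526) = 579*(-190) - 1*(-526) = -110010 + 526 = -109484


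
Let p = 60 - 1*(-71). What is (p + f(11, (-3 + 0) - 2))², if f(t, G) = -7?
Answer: 15376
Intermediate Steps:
p = 131 (p = 60 + 71 = 131)
(p + f(11, (-3 + 0) - 2))² = (131 - 7)² = 124² = 15376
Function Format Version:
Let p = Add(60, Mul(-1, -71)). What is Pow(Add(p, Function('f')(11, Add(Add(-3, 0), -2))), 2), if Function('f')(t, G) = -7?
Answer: 15376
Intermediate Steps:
p = 131 (p = Add(60, 71) = 131)
Pow(Add(p, Function('f')(11, Add(Add(-3, 0), -2))), 2) = Pow(Add(131, -7), 2) = Pow(124, 2) = 15376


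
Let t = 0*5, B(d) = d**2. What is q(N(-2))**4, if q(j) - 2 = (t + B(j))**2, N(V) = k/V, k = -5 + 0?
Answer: 186320859201/65536 ≈ 2.8430e+6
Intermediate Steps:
t = 0
k = -5
N(V) = -5/V
q(j) = 2 + j**4 (q(j) = 2 + (0 + j**2)**2 = 2 + (j**2)**2 = 2 + j**4)
q(N(-2))**4 = (2 + (-5/(-2))**4)**4 = (2 + (-5*(-1/2))**4)**4 = (2 + (5/2)**4)**4 = (2 + 625/16)**4 = (657/16)**4 = 186320859201/65536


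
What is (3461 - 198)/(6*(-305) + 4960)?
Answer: 3263/3130 ≈ 1.0425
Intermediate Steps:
(3461 - 198)/(6*(-305) + 4960) = 3263/(-1830 + 4960) = 3263/3130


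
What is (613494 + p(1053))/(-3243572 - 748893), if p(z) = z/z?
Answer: -122699/798493 ≈ -0.15366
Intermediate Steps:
p(z) = 1
(613494 + p(1053))/(-3243572 - 748893) = (613494 + 1)/(-3243572 - 748893) = 613495/(-3992465) = 613495*(-1/3992465) = -122699/798493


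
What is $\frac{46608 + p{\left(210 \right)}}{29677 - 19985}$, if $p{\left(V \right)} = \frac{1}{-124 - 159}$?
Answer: $\frac{13190063}{2742836} \approx 4.8089$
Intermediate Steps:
$p{\left(V \right)} = - \frac{1}{283}$ ($p{\left(V \right)} = \frac{1}{-283} = - \frac{1}{283}$)
$\frac{46608 + p{\left(210 \right)}}{29677 - 19985} = \frac{46608 - \frac{1}{283}}{29677 - 19985} = \frac{13190063}{283 \cdot 9692} = \frac{13190063}{283} \cdot \frac{1}{9692} = \frac{13190063}{2742836}$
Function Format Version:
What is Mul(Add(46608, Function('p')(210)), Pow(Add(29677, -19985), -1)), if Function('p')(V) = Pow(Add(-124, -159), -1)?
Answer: Rational(13190063, 2742836) ≈ 4.8089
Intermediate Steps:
Function('p')(V) = Rational(-1, 283) (Function('p')(V) = Pow(-283, -1) = Rational(-1, 283))
Mul(Add(46608, Function('p')(210)), Pow(Add(29677, -19985), -1)) = Mul(Add(46608, Rational(-1, 283)), Pow(Add(29677, -19985), -1)) = Mul(Rational(13190063, 283), Pow(9692, -1)) = Mul(Rational(13190063, 283), Rational(1, 9692)) = Rational(13190063, 2742836)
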